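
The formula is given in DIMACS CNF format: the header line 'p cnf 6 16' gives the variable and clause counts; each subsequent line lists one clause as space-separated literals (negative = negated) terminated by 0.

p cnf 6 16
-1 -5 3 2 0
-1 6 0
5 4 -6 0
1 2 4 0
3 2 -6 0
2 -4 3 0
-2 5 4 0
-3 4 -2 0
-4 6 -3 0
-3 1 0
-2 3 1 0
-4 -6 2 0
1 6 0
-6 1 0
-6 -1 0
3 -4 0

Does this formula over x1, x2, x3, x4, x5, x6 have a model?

No, unsatisfiable

Try x1 = False.
Unit clause (¬x3) forces x3 = False.
Unit clause (¬x2) forces x2 = False.
Unit clause (x4) forces x4 = True.
Now (¬x4) is unsatisfied and unit — conflict.
That branch fails; take x1 = True instead.
Unit clause (x6) forces x6 = True.
Now (¬x6) is unsatisfied and unit — conflict.
Neither x1 = True nor x1 = False works.
No assignment satisfies every clause.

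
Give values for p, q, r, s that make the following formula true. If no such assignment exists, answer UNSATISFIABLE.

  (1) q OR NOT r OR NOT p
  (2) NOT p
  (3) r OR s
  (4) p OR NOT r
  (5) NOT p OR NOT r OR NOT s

The clause (NOT p) is unit, so p = false.
The clause (NOT r) is unit, so r = false.
The clause (s) is unit, so s = true.
Every clause is now satisfied; q is unconstrained.

p=false, q=false, r=false, s=true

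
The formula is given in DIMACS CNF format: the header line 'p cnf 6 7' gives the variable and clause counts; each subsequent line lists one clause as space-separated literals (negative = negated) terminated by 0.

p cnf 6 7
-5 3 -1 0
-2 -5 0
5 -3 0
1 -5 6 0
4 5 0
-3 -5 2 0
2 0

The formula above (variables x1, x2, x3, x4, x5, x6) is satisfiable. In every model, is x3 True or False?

False

Suppose x3 = True.
The clause (x5) is unit, so x5 = True.
The clause (¬x2) is unit, so x2 = False.
That conflicts with the unit clause (x2).
So every satisfying assignment has x3 = False.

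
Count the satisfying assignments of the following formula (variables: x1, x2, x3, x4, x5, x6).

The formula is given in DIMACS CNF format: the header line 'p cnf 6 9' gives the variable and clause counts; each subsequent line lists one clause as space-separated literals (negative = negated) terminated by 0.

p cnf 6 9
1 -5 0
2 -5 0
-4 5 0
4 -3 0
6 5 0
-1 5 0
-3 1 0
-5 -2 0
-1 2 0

There are 2^6 = 64 truth assignments over (x1, x2, x3, x4, x5, x6).
Split on x6. With x6 = True, the clauses containing x6 are satisfied and ¬x6 drops from the rest; 2 of the 2^5 = 32 assignments to the other variables satisfy what remains.
With x6 = False, by the same count on the reduced clause set, 0 assignments work.
(One model: x1=F, x2=F, x3=F, x4=F, x5=F, x6=T.)
Total: 2 + 0 = 2.

2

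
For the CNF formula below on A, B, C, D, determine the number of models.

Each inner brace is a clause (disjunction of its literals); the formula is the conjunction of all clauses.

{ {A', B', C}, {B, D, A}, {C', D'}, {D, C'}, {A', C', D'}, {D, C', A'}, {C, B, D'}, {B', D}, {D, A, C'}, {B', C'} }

There are 2^4 = 16 truth assignments over (A, B, C, D).
Check each against the 10 clauses (columns in the order A, B, C, D):
  F F F F  ✗ fails (B + D + A)
  F F F T  ✗ fails (C + B + D')
  F F T F  ✗ fails (B + D + A)
  F F T T  ✗ fails (C' + D')
  F T F F  ✗ fails (B' + D)
  F T F T  ✓ satisfies all
  F T T F  ✗ fails (D + C')
  F T T T  ✗ fails (C' + D')
  T F F F  ✓ satisfies all
  T F F T  ✗ fails (C + B + D')
  T F T F  ✗ fails (D + C')
  T F T T  ✗ fails (C' + D')
  T T F F  ✗ fails (A' + B' + C)
  T T F T  ✗ fails (A' + B' + C)
  T T T F  ✗ fails (D + C')
  T T T T  ✗ fails (C' + D')
2 of the 16 rows are models.

2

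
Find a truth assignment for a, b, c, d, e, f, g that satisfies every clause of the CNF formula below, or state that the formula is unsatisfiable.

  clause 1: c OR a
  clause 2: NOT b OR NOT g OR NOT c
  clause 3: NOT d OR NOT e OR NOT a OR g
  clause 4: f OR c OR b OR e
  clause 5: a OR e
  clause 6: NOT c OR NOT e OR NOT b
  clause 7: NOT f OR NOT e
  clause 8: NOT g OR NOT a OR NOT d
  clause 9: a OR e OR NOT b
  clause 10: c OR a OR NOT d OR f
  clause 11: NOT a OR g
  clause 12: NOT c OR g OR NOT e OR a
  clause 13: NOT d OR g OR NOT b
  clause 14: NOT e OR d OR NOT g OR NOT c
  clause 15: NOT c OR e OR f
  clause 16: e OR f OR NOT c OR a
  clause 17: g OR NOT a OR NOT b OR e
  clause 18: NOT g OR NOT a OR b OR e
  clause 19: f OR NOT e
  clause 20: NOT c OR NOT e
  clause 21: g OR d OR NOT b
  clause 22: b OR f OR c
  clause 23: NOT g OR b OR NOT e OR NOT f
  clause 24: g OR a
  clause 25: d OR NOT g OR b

a=true; b=true; c=false; d=false; e=false; f=true; g=true

Case c = false:
From the singleton clause (a), a = true.
From the singleton clause (g), g = true.
From the singleton clause (NOT d), d = false.
From the singleton clause (b), b = true.
Case f = true:
From the singleton clause (NOT e), e = false.
This assignment satisfies each clause.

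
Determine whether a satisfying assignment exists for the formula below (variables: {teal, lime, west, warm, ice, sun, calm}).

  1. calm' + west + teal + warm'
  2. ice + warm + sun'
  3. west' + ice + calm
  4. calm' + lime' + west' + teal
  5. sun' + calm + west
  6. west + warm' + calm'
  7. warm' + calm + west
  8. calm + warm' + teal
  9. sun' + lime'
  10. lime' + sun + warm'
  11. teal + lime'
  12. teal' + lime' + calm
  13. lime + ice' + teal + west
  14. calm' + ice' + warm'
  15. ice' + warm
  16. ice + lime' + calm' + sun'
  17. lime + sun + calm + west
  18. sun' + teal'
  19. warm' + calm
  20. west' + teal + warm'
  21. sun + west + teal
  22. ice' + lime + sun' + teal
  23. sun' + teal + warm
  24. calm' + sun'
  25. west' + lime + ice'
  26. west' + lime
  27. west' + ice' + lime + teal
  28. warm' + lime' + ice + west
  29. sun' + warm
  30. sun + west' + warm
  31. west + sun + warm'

Suppose sun = 0.
Suppose lime = 0.
(west') alone gives west = 0.
(calm) alone gives calm = 1.
(warm') alone gives warm = 0.
(ice') alone gives ice = 0.
(teal) alone gives teal = 1.
All clauses are satisfied.
A satisfying assignment: teal ↦ 1, lime ↦ 0, west ↦ 0, warm ↦ 0, ice ↦ 0, sun ↦ 0, calm ↦ 1.

Satisfiable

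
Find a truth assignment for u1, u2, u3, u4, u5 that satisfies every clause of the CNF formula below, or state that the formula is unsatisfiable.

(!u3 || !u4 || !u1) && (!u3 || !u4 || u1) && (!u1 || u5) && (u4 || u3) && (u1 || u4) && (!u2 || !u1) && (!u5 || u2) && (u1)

UNSATISFIABLE

The clause (u1) is unit, so u1 = true.
The clause (u5) is unit, so u5 = true.
The clause (!u2) is unit, so u2 = false.
That conflicts with the unit clause (u2).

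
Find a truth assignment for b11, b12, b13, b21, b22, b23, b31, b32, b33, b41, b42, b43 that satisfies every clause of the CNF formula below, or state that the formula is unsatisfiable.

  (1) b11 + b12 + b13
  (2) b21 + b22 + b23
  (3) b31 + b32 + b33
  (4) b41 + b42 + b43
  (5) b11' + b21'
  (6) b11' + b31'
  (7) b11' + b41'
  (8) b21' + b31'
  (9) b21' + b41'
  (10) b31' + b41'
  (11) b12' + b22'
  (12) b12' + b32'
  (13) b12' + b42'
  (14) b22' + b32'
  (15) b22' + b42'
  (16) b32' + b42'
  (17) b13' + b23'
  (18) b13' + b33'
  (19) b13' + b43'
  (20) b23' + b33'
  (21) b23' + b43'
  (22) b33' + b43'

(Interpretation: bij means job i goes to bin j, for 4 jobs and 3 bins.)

UNSATISFIABLE

Suppose b11 = 0.
Suppose b12 = 1.
The clause (b22') is unit, so b22 = 0.
The clause (b32') is unit, so b32 = 0.
The clause (b42') is unit, so b42 = 0.
Suppose b21 = 1.
The clause (b31') is unit, so b31 = 0.
The clause (b33) is unit, so b33 = 1.
The clause (b41') is unit, so b41 = 0.
The clause (b43) is unit, so b43 = 1.
Now (b43') is unsatisfied and unit — conflict.
So b21 must be the other value — set b21 = 0.
The clause (b23) is unit, so b23 = 1.
The clause (b13') is unit, so b13 = 0.
The clause (b33') is unit, so b33 = 0.
The clause (b31) is unit, so b31 = 1.
The clause (b41') is unit, so b41 = 0.
The clause (b43) is unit, so b43 = 1.
Now (b43') is unsatisfied and unit — conflict.
Neither b21 = 1 nor b21 = 0 works.
So b12 must be the other value — set b12 = 0.
The clause (b13) is unit, so b13 = 1.
The clause (b23') is unit, so b23 = 0.
The clause (b33') is unit, so b33 = 0.
The clause (b43') is unit, so b43 = 0.
Suppose b21 = 1.
The clause (b31') is unit, so b31 = 0.
The clause (b32) is unit, so b32 = 1.
The clause (b41') is unit, so b41 = 0.
The clause (b42) is unit, so b42 = 1.
Now (b42') is unsatisfied and unit — conflict.
So b21 must be the other value — set b21 = 0.
The clause (b22) is unit, so b22 = 1.
The clause (b32') is unit, so b32 = 0.
The clause (b31) is unit, so b31 = 1.
The clause (b41') is unit, so b41 = 0.
The clause (b42) is unit, so b42 = 1.
Now (b42') is unsatisfied and unit — conflict.
Neither b21 = 1 nor b21 = 0 works.
Neither b12 = 1 nor b12 = 0 works.
So b11 must be the other value — set b11 = 1.
The clause (b21') is unit, so b21 = 0.
The clause (b31') is unit, so b31 = 0.
The clause (b41') is unit, so b41 = 0.
Suppose b22 = 1.
The clause (b12') is unit, so b12 = 0.
The clause (b32') is unit, so b32 = 0.
The clause (b33) is unit, so b33 = 1.
The clause (b42') is unit, so b42 = 0.
The clause (b43) is unit, so b43 = 1.
Now (b43') is unsatisfied and unit — conflict.
So b22 must be the other value — set b22 = 0.
The clause (b23) is unit, so b23 = 1.
The clause (b13') is unit, so b13 = 0.
The clause (b33') is unit, so b33 = 0.
The clause (b32) is unit, so b32 = 1.
The clause (b12') is unit, so b12 = 0.
The clause (b42') is unit, so b42 = 0.
The clause (b43) is unit, so b43 = 1.
Now (b43') is unsatisfied and unit — conflict.
Neither b22 = 1 nor b22 = 0 works.
Neither b11 = 1 nor b11 = 0 works.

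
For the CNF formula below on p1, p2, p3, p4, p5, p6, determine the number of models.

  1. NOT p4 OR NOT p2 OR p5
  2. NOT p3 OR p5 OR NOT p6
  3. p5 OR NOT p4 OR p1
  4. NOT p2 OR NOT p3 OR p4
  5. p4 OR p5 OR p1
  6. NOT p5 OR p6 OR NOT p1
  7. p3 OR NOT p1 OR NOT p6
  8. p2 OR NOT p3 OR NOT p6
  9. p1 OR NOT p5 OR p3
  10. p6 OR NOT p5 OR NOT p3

7

There are 2^6 = 64 truth assignments over (p1, p2, p3, p4, p5, p6).
Split on p6. With p6 = true, the clauses containing p6 are satisfied and NOT p6 drops from the rest; 2 of the 2^5 = 32 assignments to the other variables satisfy what remains.
With p6 = false, by the same count on the reduced clause set, 5 assignments work.
(One model: p1=F, p2=T, p3=T, p4=T, p5=T, p6=T.)
Total: 2 + 5 = 7.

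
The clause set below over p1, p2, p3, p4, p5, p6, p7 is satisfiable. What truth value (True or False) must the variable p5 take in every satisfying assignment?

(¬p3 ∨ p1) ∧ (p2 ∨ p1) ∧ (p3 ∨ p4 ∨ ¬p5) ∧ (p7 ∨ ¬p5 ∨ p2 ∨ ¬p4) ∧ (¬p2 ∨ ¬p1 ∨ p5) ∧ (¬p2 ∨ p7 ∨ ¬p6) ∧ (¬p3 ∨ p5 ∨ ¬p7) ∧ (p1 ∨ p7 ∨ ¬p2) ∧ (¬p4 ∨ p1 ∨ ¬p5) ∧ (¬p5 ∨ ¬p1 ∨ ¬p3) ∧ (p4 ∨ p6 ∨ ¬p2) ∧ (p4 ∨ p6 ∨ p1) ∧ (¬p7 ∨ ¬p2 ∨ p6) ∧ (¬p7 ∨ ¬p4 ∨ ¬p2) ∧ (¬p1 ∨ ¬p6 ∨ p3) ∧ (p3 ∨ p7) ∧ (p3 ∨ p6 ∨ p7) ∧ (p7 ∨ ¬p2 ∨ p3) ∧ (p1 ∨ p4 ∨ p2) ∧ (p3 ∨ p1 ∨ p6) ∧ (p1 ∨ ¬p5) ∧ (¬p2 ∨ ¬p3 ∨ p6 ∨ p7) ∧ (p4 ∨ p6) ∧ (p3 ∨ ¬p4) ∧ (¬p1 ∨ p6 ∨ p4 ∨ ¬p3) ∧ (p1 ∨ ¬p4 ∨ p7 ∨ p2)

False

Suppose p5 = True.
(p1) alone gives p1 = True.
(¬p3) alone gives p3 = False.
(p4) alone gives p4 = True.
But (¬p4) is also a unit clause — contradiction.
So every satisfying assignment has p5 = False.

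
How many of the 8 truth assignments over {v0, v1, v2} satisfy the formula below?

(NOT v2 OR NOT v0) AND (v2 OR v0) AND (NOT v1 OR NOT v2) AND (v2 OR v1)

There are 2^3 = 8 truth assignments over (v0, v1, v2).
Check each against the 4 clauses (columns in the order v0, v1, v2):
  F F F  ✗ fails (v2 OR v0)
  F F T  ✓ satisfies all
  F T F  ✗ fails (v2 OR v0)
  F T T  ✗ fails (NOT v1 OR NOT v2)
  T F F  ✗ fails (v2 OR v1)
  T F T  ✗ fails (NOT v2 OR NOT v0)
  T T F  ✓ satisfies all
  T T T  ✗ fails (NOT v2 OR NOT v0)
2 of the 8 rows are models.

2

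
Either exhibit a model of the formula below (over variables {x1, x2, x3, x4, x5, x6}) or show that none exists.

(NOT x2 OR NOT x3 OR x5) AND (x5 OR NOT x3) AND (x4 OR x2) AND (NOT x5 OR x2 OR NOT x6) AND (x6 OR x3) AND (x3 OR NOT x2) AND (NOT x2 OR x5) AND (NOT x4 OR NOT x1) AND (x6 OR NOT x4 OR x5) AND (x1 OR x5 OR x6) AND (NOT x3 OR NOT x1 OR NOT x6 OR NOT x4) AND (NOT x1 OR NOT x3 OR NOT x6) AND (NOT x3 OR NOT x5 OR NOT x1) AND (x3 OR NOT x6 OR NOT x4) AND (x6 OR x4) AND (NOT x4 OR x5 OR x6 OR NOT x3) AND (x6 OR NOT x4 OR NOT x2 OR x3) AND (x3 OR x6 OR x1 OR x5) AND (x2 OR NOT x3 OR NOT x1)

Case x5 = true:
Case x4 = true:
(NOT x1) alone gives x1 = false.
Case x2 = true:
(x3) alone gives x3 = true.
Every clause is now satisfied; x6 is unconstrained.

x1=false, x2=true, x3=true, x4=true, x5=true, x6=false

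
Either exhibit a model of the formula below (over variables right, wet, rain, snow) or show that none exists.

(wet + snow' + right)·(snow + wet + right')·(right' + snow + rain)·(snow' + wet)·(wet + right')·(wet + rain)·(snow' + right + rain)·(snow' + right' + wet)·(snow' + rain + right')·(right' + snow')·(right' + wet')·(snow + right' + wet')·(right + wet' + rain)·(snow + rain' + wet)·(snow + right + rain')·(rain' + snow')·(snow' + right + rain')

Try snow = 0.
Try wet = 1.
From the singleton clause (right'), right = 0.
From the singleton clause (rain), rain = 1.
Now (rain') is unsatisfied and unit — conflict.
Undo wet and try wet = 0.
From the singleton clause (right'), right = 0.
From the singleton clause (rain), rain = 1.
Now (rain') is unsatisfied and unit — conflict.
Either choice for wet ends in contradiction.
Undo snow and try snow = 1.
From the singleton clause (wet), wet = 1.
From the singleton clause (right'), right = 0.
From the singleton clause (rain), rain = 1.
Now (rain') is unsatisfied and unit — conflict.
Either choice for snow ends in contradiction.

UNSATISFIABLE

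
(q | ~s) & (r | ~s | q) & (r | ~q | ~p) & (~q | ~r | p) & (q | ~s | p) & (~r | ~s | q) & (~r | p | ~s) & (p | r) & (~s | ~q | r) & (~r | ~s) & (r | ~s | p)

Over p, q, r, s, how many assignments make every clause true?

There are 2^4 = 16 truth assignments over (p, q, r, s).
Check each against the 11 clauses (columns in the order p, q, r, s):
  F F F F  ✗ fails (p | r)
  F F F T  ✗ fails (q | ~s)
  F F T F  ✓ satisfies all
  F F T T  ✗ fails (q | ~s)
  F T F F  ✗ fails (p | r)
  F T F T  ✗ fails (p | r)
  F T T F  ✗ fails (~q | ~r | p)
  F T T T  ✗ fails (~q | ~r | p)
  T F F F  ✓ satisfies all
  T F F T  ✗ fails (q | ~s)
  T F T F  ✓ satisfies all
  T F T T  ✗ fails (q | ~s)
  T T F F  ✗ fails (r | ~q | ~p)
  T T F T  ✗ fails (r | ~q | ~p)
  T T T F  ✓ satisfies all
  T T T T  ✗ fails (~r | ~s)
4 of the 16 rows are models.

4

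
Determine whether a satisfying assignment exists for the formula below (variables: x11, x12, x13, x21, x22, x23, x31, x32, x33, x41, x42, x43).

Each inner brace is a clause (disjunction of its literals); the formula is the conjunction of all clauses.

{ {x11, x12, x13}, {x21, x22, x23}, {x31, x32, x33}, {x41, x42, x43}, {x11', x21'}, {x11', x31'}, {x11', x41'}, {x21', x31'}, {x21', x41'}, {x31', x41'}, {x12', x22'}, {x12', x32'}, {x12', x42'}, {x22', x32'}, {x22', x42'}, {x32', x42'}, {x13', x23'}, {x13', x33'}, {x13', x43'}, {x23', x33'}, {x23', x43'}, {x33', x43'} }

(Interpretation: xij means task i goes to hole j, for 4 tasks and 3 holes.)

Branch on x11: set x11 = 0.
Branch on x12: set x12 = 1.
Unit clause (x22') forces x22 = 0.
Unit clause (x32') forces x32 = 0.
Unit clause (x42') forces x42 = 0.
Branch on x21: set x21 = 1.
Unit clause (x31') forces x31 = 0.
Unit clause (x33) forces x33 = 1.
Unit clause (x41') forces x41 = 0.
Unit clause (x43) forces x43 = 1.
Now (x43') is unsatisfied and unit — conflict.
Undo x21 and try x21 = 0.
Unit clause (x23) forces x23 = 1.
Unit clause (x13') forces x13 = 0.
Unit clause (x33') forces x33 = 0.
Unit clause (x31) forces x31 = 1.
Unit clause (x41') forces x41 = 0.
Unit clause (x43) forces x43 = 1.
Now (x43') is unsatisfied and unit — conflict.
Neither x21 = 1 nor x21 = 0 works.
Undo x12 and try x12 = 0.
Unit clause (x13) forces x13 = 1.
Unit clause (x23') forces x23 = 0.
Unit clause (x33') forces x33 = 0.
Unit clause (x43') forces x43 = 0.
Branch on x21: set x21 = 1.
Unit clause (x31') forces x31 = 0.
Unit clause (x32) forces x32 = 1.
Unit clause (x41') forces x41 = 0.
Unit clause (x42) forces x42 = 1.
Now (x42') is unsatisfied and unit — conflict.
Undo x21 and try x21 = 0.
Unit clause (x22) forces x22 = 1.
Unit clause (x32') forces x32 = 0.
Unit clause (x31) forces x31 = 1.
Unit clause (x41') forces x41 = 0.
Unit clause (x42) forces x42 = 1.
Now (x42') is unsatisfied and unit — conflict.
Neither x21 = 1 nor x21 = 0 works.
Neither x12 = 1 nor x12 = 0 works.
Undo x11 and try x11 = 1.
Unit clause (x21') forces x21 = 0.
Unit clause (x31') forces x31 = 0.
Unit clause (x41') forces x41 = 0.
Branch on x22: set x22 = 1.
Unit clause (x12') forces x12 = 0.
Unit clause (x32') forces x32 = 0.
Unit clause (x33) forces x33 = 1.
Unit clause (x42') forces x42 = 0.
Unit clause (x43) forces x43 = 1.
Now (x43') is unsatisfied and unit — conflict.
Undo x22 and try x22 = 0.
Unit clause (x23) forces x23 = 1.
Unit clause (x13') forces x13 = 0.
Unit clause (x33') forces x33 = 0.
Unit clause (x32) forces x32 = 1.
Unit clause (x12') forces x12 = 0.
Unit clause (x42') forces x42 = 0.
Unit clause (x43) forces x43 = 1.
Now (x43') is unsatisfied and unit — conflict.
Neither x22 = 1 nor x22 = 0 works.
Neither x11 = 1 nor x11 = 0 works.
No assignment satisfies every clause.

No, unsatisfiable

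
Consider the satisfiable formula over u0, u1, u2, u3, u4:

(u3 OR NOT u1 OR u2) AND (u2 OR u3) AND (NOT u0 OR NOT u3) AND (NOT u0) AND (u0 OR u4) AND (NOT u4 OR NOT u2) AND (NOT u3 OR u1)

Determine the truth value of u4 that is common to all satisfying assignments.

True

Suppose u4 = false.
Unit clause (NOT u0) forces u0 = false.
That conflicts with the unit clause (u0).
So every satisfying assignment has u4 = True.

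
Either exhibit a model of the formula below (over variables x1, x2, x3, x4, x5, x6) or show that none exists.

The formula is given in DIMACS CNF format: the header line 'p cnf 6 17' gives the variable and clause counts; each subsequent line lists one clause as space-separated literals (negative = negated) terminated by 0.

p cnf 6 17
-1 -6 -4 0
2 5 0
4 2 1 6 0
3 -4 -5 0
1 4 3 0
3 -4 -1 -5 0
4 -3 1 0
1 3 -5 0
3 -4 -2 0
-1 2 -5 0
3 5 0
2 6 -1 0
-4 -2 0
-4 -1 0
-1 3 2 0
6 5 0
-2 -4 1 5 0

Branch on x2: set x2 = True.
From the singleton clause (¬x4), x4 = False.
Branch on x1: set x1 = True.
Branch on x3: set x3 = True.
Branch on x6: set x6 = True.
Every clause is now satisfied; x5 is unconstrained.

x1: True; x2: True; x3: True; x4: False; x5: True; x6: True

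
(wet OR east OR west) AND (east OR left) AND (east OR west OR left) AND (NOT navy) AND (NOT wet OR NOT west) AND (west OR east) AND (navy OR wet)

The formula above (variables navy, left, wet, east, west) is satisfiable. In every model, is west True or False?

Suppose west = true.
Unit clause (NOT navy) forces navy = false.
Unit clause (NOT wet) forces wet = false.
But (wet) is also a unit clause — contradiction.
So every satisfying assignment has west = False.

False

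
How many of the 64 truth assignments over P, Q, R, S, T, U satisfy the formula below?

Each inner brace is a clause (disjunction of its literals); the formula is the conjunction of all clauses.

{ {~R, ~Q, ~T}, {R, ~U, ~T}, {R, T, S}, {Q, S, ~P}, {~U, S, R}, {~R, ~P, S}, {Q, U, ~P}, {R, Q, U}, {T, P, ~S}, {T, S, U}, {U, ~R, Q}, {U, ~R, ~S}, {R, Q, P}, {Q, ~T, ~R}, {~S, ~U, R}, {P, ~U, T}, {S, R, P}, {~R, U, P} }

6

There are 2^6 = 64 truth assignments over (P, Q, R, S, T, U).
Split on T. With T = 1, the clauses containing T are satisfied and ~T drops from the rest; 3 of the 2^5 = 32 assignments to the other variables satisfy what remains.
With T = 0, by the same count on the reduced clause set, 3 assignments work.
Total: 3 + 3 = 6.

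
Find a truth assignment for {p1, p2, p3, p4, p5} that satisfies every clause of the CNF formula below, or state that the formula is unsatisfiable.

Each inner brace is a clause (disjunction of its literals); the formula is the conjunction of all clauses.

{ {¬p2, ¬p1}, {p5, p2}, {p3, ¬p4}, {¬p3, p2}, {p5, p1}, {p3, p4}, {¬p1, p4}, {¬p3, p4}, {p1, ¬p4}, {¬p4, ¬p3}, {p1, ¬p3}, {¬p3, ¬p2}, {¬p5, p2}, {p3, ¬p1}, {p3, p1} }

UNSATISFIABLE

Branch on p2: set p2 = False.
(p5) alone gives p5 = True.
But (¬p5) is also a unit clause — contradiction.
So p2 must be the other value — set p2 = True.
(¬p1) alone gives p1 = False.
(p5) alone gives p5 = True.
(¬p4) alone gives p4 = False.
(p3) alone gives p3 = True.
But (¬p3) is also a unit clause — contradiction.
Either choice for p2 ends in contradiction.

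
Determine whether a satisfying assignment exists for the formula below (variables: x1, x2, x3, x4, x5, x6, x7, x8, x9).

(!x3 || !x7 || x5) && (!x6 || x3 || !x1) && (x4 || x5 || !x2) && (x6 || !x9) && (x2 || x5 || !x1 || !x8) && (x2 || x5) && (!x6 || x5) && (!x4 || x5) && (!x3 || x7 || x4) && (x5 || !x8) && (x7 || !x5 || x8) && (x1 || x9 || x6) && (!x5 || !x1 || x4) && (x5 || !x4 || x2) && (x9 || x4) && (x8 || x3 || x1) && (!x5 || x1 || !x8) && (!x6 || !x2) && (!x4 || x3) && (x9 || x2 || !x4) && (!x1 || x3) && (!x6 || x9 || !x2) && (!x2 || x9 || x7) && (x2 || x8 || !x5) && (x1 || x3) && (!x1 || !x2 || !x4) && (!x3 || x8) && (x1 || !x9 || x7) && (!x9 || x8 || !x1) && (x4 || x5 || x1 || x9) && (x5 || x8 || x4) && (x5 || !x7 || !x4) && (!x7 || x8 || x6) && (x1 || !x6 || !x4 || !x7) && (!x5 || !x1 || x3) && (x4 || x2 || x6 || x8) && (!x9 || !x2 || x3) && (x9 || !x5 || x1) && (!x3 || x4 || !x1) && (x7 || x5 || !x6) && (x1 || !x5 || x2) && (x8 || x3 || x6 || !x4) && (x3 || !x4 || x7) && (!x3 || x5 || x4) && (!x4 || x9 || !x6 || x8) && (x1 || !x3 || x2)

Suppose x6 = true.
From the singleton clause (x5), x5 = true.
From the singleton clause (!x2), x2 = false.
From the singleton clause (x8), x8 = true.
From the singleton clause (x1), x1 = true.
From the singleton clause (x3), x3 = true.
From the singleton clause (x4), x4 = true.
From the singleton clause (x9), x9 = true.
Every clause is now satisfied; x7 is unconstrained.
A satisfying assignment: x1=true; x2=false; x3=true; x4=true; x5=true; x6=true; x7=true; x8=true; x9=true.

Yes, satisfiable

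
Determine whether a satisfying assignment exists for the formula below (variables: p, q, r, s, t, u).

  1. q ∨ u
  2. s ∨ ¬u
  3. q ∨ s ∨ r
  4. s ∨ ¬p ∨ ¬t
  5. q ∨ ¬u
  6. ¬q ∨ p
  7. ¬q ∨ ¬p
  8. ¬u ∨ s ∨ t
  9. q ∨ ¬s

No, unsatisfiable

Suppose q = True.
The clause (p) is unit, so p = True.
But (¬p) is also a unit clause — contradiction.
So q must be the other value — set q = False.
The clause (u) is unit, so u = True.
But (¬u) is also a unit clause — contradiction.
Neither q = True nor q = False works.
No assignment satisfies every clause.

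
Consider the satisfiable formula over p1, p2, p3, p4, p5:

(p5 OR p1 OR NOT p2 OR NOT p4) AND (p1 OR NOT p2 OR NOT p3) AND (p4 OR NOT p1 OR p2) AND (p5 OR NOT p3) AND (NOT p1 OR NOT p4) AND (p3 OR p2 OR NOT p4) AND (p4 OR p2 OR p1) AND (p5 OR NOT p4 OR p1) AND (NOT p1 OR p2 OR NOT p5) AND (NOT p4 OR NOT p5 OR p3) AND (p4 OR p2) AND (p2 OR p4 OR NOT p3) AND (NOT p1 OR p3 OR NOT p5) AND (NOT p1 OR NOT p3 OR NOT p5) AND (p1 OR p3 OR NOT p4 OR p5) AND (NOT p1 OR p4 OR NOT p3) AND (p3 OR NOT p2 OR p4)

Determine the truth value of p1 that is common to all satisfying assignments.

False

Suppose p1 = true.
(NOT p4) alone gives p4 = false.
(p2) alone gives p2 = true.
(NOT p3) alone gives p3 = false.
Now (p3) is unsatisfied and unit — conflict.
So every satisfying assignment has p1 = False.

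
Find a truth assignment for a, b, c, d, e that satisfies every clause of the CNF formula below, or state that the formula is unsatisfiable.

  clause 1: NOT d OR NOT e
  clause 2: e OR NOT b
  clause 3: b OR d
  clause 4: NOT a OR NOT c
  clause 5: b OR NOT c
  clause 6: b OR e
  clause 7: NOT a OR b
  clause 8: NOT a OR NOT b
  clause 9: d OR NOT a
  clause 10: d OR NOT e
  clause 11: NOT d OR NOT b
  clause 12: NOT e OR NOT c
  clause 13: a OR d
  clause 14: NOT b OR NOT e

Case d = false:
The clause (b) is unit, so b = true.
The clause (e) is unit, so e = true.
That conflicts with the unit clause (NOT e).
So d must be the other value — set d = true.
The clause (NOT e) is unit, so e = false.
The clause (NOT b) is unit, so b = false.
That conflicts with the unit clause (b).
Both values of d lead to a conflict.

UNSATISFIABLE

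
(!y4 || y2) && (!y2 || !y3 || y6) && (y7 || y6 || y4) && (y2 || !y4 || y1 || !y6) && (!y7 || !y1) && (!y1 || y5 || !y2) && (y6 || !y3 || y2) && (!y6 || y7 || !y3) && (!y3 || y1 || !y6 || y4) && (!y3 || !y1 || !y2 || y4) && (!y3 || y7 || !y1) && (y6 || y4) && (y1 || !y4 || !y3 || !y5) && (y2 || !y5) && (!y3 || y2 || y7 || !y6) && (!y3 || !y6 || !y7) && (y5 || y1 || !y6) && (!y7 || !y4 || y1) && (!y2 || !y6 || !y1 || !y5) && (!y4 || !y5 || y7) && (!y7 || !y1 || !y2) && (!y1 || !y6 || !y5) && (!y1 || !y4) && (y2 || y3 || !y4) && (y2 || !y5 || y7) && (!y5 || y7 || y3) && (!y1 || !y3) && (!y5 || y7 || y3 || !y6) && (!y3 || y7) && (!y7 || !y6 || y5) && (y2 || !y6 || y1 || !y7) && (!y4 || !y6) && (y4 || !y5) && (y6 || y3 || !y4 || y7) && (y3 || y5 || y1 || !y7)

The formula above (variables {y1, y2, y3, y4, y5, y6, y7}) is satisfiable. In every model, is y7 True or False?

False

Suppose y7 = true.
From the singleton clause (!y1), y1 = false.
From the singleton clause (!y4), y4 = false.
From the singleton clause (y6), y6 = true.
From the singleton clause (!y3), y3 = false.
From the singleton clause (y5), y5 = true.
Now (!y5) is unsatisfied and unit — conflict.
So every satisfying assignment has y7 = False.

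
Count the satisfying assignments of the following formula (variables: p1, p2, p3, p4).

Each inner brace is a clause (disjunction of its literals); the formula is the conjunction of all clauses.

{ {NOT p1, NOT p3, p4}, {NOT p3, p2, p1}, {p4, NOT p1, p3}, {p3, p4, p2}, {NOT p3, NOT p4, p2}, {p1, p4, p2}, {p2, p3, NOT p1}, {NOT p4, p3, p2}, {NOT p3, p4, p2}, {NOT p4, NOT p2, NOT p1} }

4

There are 2^4 = 16 truth assignments over (p1, p2, p3, p4).
Split on p3. With p3 = true, the clauses containing p3 are satisfied and NOT p3 drops from the rest; 2 of the 2^3 = 8 assignments to the other variables satisfy what remains.
With p3 = false, by the same count on the reduced clause set, 2 assignments work.
(One model: p1=F, p2=T, p3=F, p4=F.)
Total: 2 + 2 = 4.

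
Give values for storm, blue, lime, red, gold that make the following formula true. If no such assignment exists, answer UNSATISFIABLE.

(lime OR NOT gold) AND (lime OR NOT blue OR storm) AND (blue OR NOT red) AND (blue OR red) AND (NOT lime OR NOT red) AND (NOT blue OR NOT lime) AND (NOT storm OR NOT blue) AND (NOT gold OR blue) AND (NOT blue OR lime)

UNSATISFIABLE

Try lime = true.
Unit clause (NOT red) forces red = false.
Unit clause (blue) forces blue = true.
But (NOT blue) is also a unit clause — contradiction.
That branch fails; take lime = false instead.
Unit clause (NOT gold) forces gold = false.
Unit clause (NOT blue) forces blue = false.
Unit clause (NOT red) forces red = false.
But (red) is also a unit clause — contradiction.
Both values of lime lead to a conflict.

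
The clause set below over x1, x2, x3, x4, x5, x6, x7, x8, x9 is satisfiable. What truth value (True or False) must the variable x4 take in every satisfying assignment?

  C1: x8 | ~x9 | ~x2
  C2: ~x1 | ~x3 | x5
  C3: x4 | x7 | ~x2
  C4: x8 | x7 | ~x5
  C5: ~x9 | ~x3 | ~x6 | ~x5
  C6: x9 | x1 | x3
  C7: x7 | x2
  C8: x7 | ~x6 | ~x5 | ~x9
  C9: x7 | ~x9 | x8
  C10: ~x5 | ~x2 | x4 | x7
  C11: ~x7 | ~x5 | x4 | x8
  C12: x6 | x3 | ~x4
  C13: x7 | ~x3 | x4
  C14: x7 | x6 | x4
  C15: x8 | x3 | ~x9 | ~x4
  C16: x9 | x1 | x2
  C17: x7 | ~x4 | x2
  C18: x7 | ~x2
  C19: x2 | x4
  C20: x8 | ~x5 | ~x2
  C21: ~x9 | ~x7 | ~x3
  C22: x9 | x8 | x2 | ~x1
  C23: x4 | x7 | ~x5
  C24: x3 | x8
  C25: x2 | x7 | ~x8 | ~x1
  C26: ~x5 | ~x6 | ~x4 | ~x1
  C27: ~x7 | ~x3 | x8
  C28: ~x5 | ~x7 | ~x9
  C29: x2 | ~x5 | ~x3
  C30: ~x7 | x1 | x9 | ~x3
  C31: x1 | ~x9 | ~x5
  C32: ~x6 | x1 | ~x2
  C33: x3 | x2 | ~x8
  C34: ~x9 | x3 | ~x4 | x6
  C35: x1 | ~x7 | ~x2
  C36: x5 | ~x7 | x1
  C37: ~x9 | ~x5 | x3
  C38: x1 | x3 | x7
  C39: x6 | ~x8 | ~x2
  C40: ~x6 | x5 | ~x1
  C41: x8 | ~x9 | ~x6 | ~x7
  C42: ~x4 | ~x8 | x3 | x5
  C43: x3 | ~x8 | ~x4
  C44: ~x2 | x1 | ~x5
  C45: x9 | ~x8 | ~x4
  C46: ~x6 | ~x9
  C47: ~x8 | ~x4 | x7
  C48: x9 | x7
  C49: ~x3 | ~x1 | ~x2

False

Suppose x4 = 1.
Branch on x7: set x7 = 1.
Branch on x6: set x6 = 1.
Unit clause (~x9) forces x9 = 0.
Unit clause (~x8) forces x8 = 0.
Unit clause (x3) forces x3 = 1.
Now (~x3) is unsatisfied and unit — conflict.
So x6 must be the other value — set x6 = 0.
Unit clause (x3) forces x3 = 1.
Unit clause (~x9) forces x9 = 0.
Unit clause (x8) forces x8 = 1.
Now (~x8) is unsatisfied and unit — conflict.
Neither x6 = 1 nor x6 = 0 works.
So x7 must be the other value — set x7 = 0.
Unit clause (x2) forces x2 = 1.
Now (~x2) is unsatisfied and unit — conflict.
Neither x7 = 1 nor x7 = 0 works.
So every satisfying assignment has x4 = False.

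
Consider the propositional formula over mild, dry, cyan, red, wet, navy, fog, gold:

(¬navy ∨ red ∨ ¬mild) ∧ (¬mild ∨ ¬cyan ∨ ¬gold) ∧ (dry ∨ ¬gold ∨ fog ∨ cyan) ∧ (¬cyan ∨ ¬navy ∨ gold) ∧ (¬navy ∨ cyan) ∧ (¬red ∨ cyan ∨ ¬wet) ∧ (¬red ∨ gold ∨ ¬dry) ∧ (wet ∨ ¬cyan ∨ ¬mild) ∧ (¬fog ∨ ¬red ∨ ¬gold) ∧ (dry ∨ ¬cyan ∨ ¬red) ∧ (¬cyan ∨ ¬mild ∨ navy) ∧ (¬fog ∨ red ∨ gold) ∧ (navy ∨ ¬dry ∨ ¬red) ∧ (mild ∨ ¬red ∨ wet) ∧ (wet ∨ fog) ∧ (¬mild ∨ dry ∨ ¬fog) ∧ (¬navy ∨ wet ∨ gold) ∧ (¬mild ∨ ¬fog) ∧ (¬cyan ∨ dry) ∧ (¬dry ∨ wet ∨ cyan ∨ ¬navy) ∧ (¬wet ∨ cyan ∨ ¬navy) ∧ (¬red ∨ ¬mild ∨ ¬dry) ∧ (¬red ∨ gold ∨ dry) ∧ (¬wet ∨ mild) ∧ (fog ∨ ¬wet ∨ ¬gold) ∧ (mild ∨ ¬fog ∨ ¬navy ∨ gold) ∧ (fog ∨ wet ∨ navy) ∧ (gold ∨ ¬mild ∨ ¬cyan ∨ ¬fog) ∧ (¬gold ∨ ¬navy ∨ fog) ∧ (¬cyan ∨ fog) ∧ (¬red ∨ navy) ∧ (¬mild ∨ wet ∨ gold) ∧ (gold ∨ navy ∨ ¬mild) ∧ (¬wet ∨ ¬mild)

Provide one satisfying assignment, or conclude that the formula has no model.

Try navy = False.
(¬red) alone gives red = False.
Try cyan = True.
(¬mild) alone gives mild = False.
(dry) alone gives dry = True.
(¬wet) alone gives wet = False.
(fog) alone gives fog = True.
(gold) alone gives gold = True.
This assignment satisfies each clause.

mild ↦ False; dry ↦ True; cyan ↦ True; red ↦ False; wet ↦ False; navy ↦ False; fog ↦ True; gold ↦ True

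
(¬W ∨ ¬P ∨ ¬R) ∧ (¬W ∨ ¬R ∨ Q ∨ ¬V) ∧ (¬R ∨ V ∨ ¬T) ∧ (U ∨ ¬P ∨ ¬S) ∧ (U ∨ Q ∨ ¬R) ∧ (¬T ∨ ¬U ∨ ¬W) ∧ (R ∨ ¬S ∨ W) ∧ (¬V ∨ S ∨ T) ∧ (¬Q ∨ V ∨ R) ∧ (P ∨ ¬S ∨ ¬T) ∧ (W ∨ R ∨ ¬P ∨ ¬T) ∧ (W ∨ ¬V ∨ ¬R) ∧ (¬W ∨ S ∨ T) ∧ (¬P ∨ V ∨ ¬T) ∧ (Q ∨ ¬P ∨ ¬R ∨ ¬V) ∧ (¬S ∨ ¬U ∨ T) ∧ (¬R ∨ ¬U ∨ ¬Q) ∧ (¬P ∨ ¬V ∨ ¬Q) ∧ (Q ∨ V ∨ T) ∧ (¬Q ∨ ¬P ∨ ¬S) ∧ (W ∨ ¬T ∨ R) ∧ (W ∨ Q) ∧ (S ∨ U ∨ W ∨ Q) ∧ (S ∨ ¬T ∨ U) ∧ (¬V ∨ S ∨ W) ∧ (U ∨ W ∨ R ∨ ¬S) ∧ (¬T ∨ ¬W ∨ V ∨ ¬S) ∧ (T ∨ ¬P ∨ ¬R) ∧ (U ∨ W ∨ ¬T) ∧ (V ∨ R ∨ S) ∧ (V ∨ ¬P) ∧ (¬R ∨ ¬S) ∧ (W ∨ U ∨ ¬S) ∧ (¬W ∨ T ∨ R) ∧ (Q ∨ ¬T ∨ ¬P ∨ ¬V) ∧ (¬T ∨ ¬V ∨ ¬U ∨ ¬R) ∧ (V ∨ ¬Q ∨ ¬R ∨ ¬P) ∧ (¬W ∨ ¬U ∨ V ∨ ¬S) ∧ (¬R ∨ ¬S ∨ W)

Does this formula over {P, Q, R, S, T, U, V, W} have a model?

Yes, satisfiable

Suppose W = False.
(Q) alone gives Q = True.
Suppose R = True.
(¬V) alone gives V = False.
(¬T) alone gives T = False.
(¬U) alone gives U = False.
(¬P) alone gives P = False.
(¬S) alone gives S = False.
Every clause now holds.
A satisfying assignment: P: False, Q: True, R: True, S: False, T: False, U: False, V: False, W: False.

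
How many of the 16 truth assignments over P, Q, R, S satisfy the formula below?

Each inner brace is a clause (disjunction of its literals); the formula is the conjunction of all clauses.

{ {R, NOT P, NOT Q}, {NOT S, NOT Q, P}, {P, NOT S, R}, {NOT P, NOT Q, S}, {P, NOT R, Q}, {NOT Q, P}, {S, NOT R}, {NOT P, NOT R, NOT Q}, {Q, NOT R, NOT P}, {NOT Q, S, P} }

3

There are 2^4 = 16 truth assignments over (P, Q, R, S).
Check each against the 10 clauses (columns in the order P, Q, R, S):
  F F F F  ✓ satisfies all
  F F F T  ✗ fails (P OR NOT S OR R)
  F F T F  ✗ fails (P OR NOT R OR Q)
  F F T T  ✗ fails (P OR NOT R OR Q)
  F T F F  ✗ fails (NOT Q OR P)
  F T F T  ✗ fails (NOT S OR NOT Q OR P)
  F T T F  ✗ fails (NOT Q OR P)
  F T T T  ✗ fails (NOT S OR NOT Q OR P)
  T F F F  ✓ satisfies all
  T F F T  ✓ satisfies all
  T F T F  ✗ fails (S OR NOT R)
  T F T T  ✗ fails (Q OR NOT R OR NOT P)
  T T F F  ✗ fails (R OR NOT P OR NOT Q)
  T T F T  ✗ fails (R OR NOT P OR NOT Q)
  T T T F  ✗ fails (NOT P OR NOT Q OR S)
  T T T T  ✗ fails (NOT P OR NOT R OR NOT Q)
3 of the 16 rows are models.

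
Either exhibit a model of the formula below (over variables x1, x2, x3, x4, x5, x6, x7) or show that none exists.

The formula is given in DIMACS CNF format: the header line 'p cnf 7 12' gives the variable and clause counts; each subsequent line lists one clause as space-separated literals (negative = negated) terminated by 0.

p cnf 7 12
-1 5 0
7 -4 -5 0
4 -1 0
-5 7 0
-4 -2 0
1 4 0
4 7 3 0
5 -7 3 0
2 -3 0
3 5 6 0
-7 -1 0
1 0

UNSATISFIABLE

(x1) alone gives x1 = True.
(x5) alone gives x5 = True.
(x4) alone gives x4 = True.
(x7) alone gives x7 = True.
That conflicts with the unit clause (¬x7).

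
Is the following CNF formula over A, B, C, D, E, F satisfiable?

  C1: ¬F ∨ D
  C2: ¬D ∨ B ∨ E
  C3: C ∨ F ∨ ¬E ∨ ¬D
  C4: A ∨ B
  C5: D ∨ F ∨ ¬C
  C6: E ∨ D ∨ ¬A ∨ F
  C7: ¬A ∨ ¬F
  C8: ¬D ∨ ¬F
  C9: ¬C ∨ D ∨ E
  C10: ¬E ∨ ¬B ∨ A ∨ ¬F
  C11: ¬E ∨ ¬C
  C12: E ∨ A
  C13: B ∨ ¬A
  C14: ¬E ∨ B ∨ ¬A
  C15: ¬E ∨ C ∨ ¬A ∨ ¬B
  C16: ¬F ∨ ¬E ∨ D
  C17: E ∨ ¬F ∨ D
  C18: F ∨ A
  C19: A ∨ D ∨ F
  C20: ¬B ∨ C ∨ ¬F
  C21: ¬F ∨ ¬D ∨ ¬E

Try F = False.
Unit clause (A) forces A = True.
Unit clause (B) forces B = True.
Try D = True.
Try C = True.
Unit clause (¬E) forces E = False.
Every clause now holds.
A satisfying assignment: A ↦ True,  B ↦ True,  C ↦ True,  D ↦ True,  E ↦ False,  F ↦ False.

Satisfiable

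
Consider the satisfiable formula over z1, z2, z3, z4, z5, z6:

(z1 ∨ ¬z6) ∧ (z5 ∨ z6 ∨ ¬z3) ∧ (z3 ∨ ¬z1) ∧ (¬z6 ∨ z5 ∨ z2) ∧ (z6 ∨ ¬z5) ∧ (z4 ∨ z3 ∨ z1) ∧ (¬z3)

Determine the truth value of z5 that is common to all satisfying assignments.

False

Suppose z5 = True.
The clause (z6) is unit, so z6 = True.
The clause (z1) is unit, so z1 = True.
The clause (z3) is unit, so z3 = True.
But (¬z3) is also a unit clause — contradiction.
So every satisfying assignment has z5 = False.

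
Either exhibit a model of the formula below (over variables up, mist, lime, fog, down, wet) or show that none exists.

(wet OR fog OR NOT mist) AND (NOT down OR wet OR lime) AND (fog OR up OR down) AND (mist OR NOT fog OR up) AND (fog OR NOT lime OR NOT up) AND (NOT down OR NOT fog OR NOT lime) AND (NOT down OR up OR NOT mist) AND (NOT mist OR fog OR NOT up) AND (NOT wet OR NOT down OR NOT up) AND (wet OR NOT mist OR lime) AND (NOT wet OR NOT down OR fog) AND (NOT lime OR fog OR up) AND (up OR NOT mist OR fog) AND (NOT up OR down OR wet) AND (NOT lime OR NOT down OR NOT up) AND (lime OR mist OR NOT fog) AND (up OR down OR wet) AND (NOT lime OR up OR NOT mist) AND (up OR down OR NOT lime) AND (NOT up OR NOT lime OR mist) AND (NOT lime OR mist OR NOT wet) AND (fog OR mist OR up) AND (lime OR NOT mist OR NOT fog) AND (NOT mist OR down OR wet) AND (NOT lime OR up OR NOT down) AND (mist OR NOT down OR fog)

Suppose wet = true.
Suppose down = false.
Suppose fog = true.
Suppose mist = true.
The clause (lime) is unit, so lime = true.
The clause (up) is unit, so up = true.
This assignment satisfies each clause.

up ↦ true; mist ↦ true; lime ↦ true; fog ↦ true; down ↦ false; wet ↦ true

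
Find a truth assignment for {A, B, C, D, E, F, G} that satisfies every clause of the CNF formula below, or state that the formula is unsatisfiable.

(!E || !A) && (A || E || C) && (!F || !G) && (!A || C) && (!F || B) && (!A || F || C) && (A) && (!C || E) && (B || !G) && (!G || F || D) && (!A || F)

Unit clause (A) forces A = true.
Unit clause (!E) forces E = false.
Unit clause (C) forces C = true.
That conflicts with the unit clause (!C).

UNSATISFIABLE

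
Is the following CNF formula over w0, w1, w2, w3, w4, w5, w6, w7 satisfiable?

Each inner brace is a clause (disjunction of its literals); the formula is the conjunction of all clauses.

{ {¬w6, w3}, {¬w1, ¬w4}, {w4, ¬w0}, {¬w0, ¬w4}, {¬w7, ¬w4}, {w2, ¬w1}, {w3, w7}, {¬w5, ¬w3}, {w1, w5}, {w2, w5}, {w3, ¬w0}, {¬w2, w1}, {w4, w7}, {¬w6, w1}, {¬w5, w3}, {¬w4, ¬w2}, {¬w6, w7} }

Satisfiable

Branch on w6: set w6 = False.
Branch on w1: set w1 = True.
(¬w4) alone gives w4 = False.
(¬w0) alone gives w0 = False.
(w2) alone gives w2 = True.
(w7) alone gives w7 = True.
Branch on w5: set w5 = False.
No clause remains; w3 is free.
A satisfying assignment: w0=False,  w1=True,  w2=True,  w3=True,  w4=False,  w5=False,  w6=False,  w7=True.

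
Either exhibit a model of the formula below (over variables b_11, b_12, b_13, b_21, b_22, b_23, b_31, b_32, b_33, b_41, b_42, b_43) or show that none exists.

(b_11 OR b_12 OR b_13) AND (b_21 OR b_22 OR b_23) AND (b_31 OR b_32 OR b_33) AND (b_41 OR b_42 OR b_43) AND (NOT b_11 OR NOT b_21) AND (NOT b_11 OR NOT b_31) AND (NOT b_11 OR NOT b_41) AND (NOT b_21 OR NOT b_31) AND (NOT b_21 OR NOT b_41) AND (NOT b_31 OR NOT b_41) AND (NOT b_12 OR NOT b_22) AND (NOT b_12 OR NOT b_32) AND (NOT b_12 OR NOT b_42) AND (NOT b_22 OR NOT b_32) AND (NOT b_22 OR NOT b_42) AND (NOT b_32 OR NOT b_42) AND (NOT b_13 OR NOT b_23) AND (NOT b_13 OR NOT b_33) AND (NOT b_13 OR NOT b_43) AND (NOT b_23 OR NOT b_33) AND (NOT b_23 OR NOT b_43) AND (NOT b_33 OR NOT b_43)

UNSATISFIABLE

Try b_11 = false.
Try b_12 = true.
(NOT b_22) alone gives b_22 = false.
(NOT b_32) alone gives b_32 = false.
(NOT b_42) alone gives b_42 = false.
Try b_21 = true.
(NOT b_31) alone gives b_31 = false.
(b_33) alone gives b_33 = true.
(NOT b_41) alone gives b_41 = false.
(b_43) alone gives b_43 = true.
Now (NOT b_43) is unsatisfied and unit — conflict.
So b_21 must be the other value — set b_21 = false.
(b_23) alone gives b_23 = true.
(NOT b_13) alone gives b_13 = false.
(NOT b_33) alone gives b_33 = false.
(b_31) alone gives b_31 = true.
(NOT b_41) alone gives b_41 = false.
(b_43) alone gives b_43 = true.
Now (NOT b_43) is unsatisfied and unit — conflict.
Either choice for b_21 ends in contradiction.
So b_12 must be the other value — set b_12 = false.
(b_13) alone gives b_13 = true.
(NOT b_23) alone gives b_23 = false.
(NOT b_33) alone gives b_33 = false.
(NOT b_43) alone gives b_43 = false.
Try b_21 = true.
(NOT b_31) alone gives b_31 = false.
(b_32) alone gives b_32 = true.
(NOT b_41) alone gives b_41 = false.
(b_42) alone gives b_42 = true.
Now (NOT b_42) is unsatisfied and unit — conflict.
So b_21 must be the other value — set b_21 = false.
(b_22) alone gives b_22 = true.
(NOT b_32) alone gives b_32 = false.
(b_31) alone gives b_31 = true.
(NOT b_41) alone gives b_41 = false.
(b_42) alone gives b_42 = true.
Now (NOT b_42) is unsatisfied and unit — conflict.
Either choice for b_21 ends in contradiction.
Either choice for b_12 ends in contradiction.
So b_11 must be the other value — set b_11 = true.
(NOT b_21) alone gives b_21 = false.
(NOT b_31) alone gives b_31 = false.
(NOT b_41) alone gives b_41 = false.
Try b_22 = true.
(NOT b_12) alone gives b_12 = false.
(NOT b_32) alone gives b_32 = false.
(b_33) alone gives b_33 = true.
(NOT b_42) alone gives b_42 = false.
(b_43) alone gives b_43 = true.
Now (NOT b_43) is unsatisfied and unit — conflict.
So b_22 must be the other value — set b_22 = false.
(b_23) alone gives b_23 = true.
(NOT b_13) alone gives b_13 = false.
(NOT b_33) alone gives b_33 = false.
(b_32) alone gives b_32 = true.
(NOT b_12) alone gives b_12 = false.
(NOT b_42) alone gives b_42 = false.
(b_43) alone gives b_43 = true.
Now (NOT b_43) is unsatisfied and unit — conflict.
Either choice for b_22 ends in contradiction.
Either choice for b_11 ends in contradiction.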